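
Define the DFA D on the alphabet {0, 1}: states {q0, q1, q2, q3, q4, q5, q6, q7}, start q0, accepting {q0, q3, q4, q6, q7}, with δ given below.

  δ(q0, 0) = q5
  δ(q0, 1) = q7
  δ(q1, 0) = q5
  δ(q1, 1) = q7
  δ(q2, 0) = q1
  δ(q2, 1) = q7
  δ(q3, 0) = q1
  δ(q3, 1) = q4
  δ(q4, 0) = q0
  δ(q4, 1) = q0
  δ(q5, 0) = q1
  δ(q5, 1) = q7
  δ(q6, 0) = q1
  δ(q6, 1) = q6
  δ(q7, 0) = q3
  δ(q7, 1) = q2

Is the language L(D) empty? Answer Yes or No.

The empty string ε is accepted: the run q0 ends in the accepting state q0.
Since at least one string is accepted, L(D) is not empty.

No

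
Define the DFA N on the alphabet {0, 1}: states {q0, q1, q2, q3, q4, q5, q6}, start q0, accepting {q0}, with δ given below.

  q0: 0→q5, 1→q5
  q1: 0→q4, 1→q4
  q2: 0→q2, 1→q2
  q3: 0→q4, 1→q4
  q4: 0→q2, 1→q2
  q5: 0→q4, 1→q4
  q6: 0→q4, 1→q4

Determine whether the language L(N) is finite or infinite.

finite

The useful states (reachable from q0 and able to reach an accepting state) are {q0}.
Restricted to these states the transition graph has no cycle, so every accepting path has bounded length and L is finite.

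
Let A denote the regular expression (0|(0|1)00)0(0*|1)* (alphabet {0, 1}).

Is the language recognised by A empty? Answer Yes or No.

No

The string 00 matches the expression, so it belongs to L(A).
Since L(A) contains at least one string, it is not empty.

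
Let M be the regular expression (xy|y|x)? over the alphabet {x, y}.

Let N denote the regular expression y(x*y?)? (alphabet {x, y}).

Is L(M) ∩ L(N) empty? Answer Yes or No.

The string y is accepted by both M and N.
Hence L(M) ∩ L(N) ≠ ∅.

No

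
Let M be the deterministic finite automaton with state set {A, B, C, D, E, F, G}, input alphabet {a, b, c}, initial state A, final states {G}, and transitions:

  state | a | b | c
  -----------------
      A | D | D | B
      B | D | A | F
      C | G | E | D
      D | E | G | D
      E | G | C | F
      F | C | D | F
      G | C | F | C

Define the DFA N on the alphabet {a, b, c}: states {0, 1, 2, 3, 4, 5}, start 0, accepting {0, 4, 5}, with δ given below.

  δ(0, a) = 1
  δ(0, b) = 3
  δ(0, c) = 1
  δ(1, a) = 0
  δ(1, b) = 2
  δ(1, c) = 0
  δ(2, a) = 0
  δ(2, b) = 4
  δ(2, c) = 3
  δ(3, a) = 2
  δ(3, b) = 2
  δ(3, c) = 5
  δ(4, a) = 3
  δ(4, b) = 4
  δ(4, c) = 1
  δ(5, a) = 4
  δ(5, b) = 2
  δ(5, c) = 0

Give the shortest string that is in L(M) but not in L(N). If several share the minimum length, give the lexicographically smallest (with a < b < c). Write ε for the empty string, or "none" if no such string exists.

The string ab is accepted by M but not by N.
No shorter string lies in the difference, and ab is the lexicographically first length-2 string in L(M) \ L(N).

ab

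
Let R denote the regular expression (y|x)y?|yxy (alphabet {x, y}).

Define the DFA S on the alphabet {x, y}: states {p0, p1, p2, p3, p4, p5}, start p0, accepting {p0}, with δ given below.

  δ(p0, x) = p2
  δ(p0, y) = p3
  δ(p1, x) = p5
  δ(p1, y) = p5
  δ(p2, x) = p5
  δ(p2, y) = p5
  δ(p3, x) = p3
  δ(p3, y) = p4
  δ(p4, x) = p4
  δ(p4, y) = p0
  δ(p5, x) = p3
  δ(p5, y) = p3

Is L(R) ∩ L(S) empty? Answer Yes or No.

Converting the expression R to a DFA (subset construction, then merging equivalent states) gives the minimal DFA with states {r0, r1, r2, r3, r4, r5}, start state r0, accepting states {r1, r2, r4} and transitions r0: x→r1, y→r2; r1: x→r3, y→r4; r2: x→r5, y→r4; r3: x→r3, y→r3; r4: x→r3, y→r3; r5: x→r3, y→r4.
Exploring the product automaton R × S from the start pair (r0, p0), following both machines on each input symbol, reaches 11 state pairs: (r0, p0), (r1, p2), (r2, p3), (r3, p5), (r4, p5), (r5, p3), (r4, p4), (r3, p3), (r3, p4), (r3, p0), (r3, p2).
R accepts in {r1, r2, r4} and S accepts in {p0}; no reachable pair has both components accepting, so no string drives both machines to acceptance simultaneously and L(R) ∩ L(S) = ∅.
So no string is accepted by both, and the intersection is empty.

Yes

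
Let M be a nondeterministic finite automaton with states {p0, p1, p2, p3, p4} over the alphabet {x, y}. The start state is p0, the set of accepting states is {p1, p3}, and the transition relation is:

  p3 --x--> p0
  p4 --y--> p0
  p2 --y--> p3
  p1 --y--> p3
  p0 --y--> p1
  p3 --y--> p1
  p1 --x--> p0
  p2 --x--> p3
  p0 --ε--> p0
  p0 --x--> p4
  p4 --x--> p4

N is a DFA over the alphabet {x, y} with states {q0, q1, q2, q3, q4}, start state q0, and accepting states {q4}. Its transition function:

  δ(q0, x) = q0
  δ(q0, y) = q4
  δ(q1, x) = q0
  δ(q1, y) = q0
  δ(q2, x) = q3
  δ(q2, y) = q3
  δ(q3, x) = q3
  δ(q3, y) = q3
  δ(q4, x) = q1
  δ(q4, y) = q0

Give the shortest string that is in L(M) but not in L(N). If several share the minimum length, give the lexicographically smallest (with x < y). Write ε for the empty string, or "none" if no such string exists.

The string yy is accepted by M but not by N.
No shorter string lies in the difference, and yy is the lexicographically first length-2 string in L(M) \ L(N).

yy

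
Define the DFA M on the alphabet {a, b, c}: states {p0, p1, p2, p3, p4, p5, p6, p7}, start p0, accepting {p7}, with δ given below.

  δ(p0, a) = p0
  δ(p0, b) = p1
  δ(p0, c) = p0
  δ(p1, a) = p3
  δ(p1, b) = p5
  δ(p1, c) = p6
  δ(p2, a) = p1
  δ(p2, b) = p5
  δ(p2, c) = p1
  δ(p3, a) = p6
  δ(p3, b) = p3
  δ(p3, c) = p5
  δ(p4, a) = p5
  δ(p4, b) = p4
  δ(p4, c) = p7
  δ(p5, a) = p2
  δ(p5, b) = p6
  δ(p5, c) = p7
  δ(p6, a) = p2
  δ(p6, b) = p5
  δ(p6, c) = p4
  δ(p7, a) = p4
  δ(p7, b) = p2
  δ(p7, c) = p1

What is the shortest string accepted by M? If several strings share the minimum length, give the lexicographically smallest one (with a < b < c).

bbc

A breadth-first search from p0 reaches an accepting state first via the path p0 → p1 → p5 → p7 on input bbc.
No string of length < 3 is accepted (BFS exhausts all shorter strings without reaching an accepting state), and bbc is the lexicographically least accepting string of length 3.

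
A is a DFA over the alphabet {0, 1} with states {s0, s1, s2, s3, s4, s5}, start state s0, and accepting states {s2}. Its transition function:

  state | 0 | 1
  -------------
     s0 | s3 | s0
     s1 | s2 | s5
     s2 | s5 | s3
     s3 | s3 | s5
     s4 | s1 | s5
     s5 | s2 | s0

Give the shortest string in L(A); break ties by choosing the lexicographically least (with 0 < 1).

010

A breadth-first search from s0 reaches an accepting state first via the path s0 → s3 → s5 → s2 on input 010.
No string of length < 3 is accepted (BFS exhausts all shorter strings without reaching an accepting state), and 010 is the lexicographically least accepting string of length 3.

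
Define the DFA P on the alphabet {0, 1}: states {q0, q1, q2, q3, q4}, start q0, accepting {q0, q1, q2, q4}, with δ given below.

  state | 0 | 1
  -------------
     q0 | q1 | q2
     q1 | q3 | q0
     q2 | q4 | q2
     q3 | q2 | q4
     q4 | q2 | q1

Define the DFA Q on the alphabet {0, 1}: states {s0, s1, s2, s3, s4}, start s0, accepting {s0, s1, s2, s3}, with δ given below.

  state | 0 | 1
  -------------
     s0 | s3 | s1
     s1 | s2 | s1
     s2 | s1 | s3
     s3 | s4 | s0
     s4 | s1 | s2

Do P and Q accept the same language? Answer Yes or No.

Yes

Exploring the product automaton P × Q from the start pair (q0, s0), following both machines on each input symbol, reaches 5 state pairs: (q0, s0), (q1, s3), (q2, s1), (q3, s4), (q4, s2).
P accepts in {q0, q1, q2, q4} and Q accepts in {s0, s1, s2, s3}. In every reachable pair the two components are either both accepting — (q0, s0), (q1, s3), (q2, s1), (q4, s2) — or both non-accepting, so no string is accepted by exactly one of the machines: L(P) \ L(Q) and L(Q) \ L(P) are both empty.
Hence every string is accepted by P iff it is accepted by Q, and the two languages coincide.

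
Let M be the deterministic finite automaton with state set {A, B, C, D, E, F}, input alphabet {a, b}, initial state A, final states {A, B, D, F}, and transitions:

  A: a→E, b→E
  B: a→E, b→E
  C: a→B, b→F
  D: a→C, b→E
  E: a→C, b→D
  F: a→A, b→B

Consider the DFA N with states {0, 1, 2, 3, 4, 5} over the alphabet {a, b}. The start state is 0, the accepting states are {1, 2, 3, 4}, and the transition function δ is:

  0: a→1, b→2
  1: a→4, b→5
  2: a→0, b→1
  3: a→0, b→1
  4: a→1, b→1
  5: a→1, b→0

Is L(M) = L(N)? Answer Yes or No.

The empty string ε is accepted by M but rejected by N.
So L(M) ≠ L(N).

No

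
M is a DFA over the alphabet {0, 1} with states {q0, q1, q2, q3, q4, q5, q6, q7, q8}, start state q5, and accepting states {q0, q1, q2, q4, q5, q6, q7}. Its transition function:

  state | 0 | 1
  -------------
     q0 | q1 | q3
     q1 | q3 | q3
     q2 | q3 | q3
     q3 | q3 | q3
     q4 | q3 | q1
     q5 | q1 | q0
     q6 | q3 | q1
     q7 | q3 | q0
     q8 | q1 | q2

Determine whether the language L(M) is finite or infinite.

The useful states (reachable from q5 and able to reach an accepting state) are {q0, q1, q5}.
Restricted to these states the transition graph has no cycle, so every accepting path has bounded length and L is finite.

finite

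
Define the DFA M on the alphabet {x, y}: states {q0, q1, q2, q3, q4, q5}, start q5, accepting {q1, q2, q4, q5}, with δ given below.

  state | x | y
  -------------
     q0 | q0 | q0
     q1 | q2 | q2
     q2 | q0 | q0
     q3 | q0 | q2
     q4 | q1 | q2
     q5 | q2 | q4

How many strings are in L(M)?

The useful subgraph on states {q1, q2, q4, q5} is acyclic, so L(M) is finite; the longest accepting path visits 4 useful states, giving maximum string length 3.
Counting accepting paths from q5 by length: 1 of length 0, 2 of length 1, 2 of length 2, 2 of length 3. Total 7.

7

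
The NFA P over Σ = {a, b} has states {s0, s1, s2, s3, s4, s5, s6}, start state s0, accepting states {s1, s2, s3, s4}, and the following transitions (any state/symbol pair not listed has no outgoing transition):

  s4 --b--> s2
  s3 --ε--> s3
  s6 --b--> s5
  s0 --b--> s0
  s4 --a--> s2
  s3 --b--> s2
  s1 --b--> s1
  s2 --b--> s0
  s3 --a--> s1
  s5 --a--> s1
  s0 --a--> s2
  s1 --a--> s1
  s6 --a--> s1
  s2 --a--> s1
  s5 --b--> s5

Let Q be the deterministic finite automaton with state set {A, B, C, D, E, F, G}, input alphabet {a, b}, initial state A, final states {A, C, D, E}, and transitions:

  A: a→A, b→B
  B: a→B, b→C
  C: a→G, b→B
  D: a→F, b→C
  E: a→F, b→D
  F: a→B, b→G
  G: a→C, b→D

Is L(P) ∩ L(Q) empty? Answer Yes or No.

The string a is accepted by both P and Q.
Hence L(P) ∩ L(Q) ≠ ∅.

No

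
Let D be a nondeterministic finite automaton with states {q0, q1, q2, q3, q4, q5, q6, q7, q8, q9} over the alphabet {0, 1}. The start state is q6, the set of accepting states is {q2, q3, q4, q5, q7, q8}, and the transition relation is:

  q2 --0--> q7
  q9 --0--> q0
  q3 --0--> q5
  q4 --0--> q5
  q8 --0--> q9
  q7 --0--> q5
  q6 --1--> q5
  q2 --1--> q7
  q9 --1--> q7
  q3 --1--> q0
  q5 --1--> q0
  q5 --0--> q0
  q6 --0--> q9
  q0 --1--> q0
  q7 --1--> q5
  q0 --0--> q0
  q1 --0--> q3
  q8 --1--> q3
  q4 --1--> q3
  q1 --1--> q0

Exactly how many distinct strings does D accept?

4

The useful subgraph on states {q5, q6, q7, q9} is acyclic, so L(D) is finite; the longest accepting path visits 4 useful states, giving maximum string length 3.
Counting accepting paths from q6 by length: 1 of length 1, 1 of length 2, 2 of length 3. Total 4.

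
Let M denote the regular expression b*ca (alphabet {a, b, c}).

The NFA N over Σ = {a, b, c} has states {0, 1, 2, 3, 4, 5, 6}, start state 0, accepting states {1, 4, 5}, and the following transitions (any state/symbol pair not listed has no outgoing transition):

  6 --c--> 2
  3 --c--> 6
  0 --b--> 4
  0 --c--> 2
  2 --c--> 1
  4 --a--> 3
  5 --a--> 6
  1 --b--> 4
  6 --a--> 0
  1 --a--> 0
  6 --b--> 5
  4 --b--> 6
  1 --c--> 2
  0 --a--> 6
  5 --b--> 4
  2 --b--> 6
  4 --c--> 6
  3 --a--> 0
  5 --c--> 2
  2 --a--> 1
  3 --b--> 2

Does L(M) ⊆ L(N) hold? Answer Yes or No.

No

The string bca is in L(M) but not in L(N).
So L(M) ⊄ L(N).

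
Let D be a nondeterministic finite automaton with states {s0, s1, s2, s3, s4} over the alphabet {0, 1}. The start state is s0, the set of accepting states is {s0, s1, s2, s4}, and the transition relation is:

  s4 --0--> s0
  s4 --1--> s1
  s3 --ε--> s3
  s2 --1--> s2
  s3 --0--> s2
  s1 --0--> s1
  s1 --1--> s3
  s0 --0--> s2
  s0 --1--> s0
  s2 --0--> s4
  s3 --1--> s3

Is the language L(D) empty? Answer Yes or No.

No

The empty string ε is accepted: the run s0 ends in the accepting state s0.
Since at least one string is accepted, L(D) is not empty.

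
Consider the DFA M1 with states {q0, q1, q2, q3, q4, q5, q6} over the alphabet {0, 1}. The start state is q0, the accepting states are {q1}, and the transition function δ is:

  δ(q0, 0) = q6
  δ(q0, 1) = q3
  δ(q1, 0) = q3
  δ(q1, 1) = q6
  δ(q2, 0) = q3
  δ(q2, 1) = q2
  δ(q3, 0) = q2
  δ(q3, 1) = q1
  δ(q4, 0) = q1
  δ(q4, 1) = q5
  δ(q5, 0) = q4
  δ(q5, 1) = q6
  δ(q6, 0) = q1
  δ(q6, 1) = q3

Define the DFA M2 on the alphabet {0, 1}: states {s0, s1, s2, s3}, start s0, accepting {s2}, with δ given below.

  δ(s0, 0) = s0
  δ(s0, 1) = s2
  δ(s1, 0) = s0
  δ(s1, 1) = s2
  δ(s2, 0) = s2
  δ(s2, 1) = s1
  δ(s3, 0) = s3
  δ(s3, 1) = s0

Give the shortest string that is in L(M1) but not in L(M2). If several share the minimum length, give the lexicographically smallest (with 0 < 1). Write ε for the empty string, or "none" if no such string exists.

The string 00 is accepted by M1 but not by M2.
No shorter string lies in the difference, and 00 is the lexicographically first length-2 string in L(M1) \ L(M2).

00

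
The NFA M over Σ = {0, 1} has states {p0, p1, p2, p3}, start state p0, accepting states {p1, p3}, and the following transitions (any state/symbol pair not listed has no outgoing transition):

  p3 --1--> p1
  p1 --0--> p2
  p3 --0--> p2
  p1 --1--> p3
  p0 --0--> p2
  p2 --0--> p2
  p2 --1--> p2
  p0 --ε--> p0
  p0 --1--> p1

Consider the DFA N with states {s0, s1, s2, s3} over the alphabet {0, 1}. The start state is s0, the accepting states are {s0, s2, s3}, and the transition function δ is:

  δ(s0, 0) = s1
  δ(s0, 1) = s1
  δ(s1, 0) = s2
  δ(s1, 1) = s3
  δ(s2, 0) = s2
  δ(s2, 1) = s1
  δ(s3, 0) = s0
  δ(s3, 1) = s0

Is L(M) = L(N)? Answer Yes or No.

No

The string 1 is accepted by M but rejected by N.
So L(M) ≠ L(N).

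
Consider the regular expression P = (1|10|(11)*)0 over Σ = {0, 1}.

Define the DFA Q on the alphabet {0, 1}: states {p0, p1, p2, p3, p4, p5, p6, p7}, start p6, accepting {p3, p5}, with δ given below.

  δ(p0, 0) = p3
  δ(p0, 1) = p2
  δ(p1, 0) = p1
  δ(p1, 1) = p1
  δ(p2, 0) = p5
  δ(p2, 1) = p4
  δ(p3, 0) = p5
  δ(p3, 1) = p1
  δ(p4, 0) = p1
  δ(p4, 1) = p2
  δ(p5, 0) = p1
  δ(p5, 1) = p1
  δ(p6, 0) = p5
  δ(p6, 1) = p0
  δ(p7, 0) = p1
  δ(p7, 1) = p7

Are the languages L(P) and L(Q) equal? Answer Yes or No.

Converting the expression P to a DFA (subset construction, then merging equivalent states) gives the minimal DFA with states {r0, r1, r2, r3, r4, r5, r6}, start state r0, accepting states {r1, r4} and transitions r0: 0→r1, 1→r2; r1: 0→r3, 1→r3; r2: 0→r4, 1→r5; r3: 0→r3, 1→r3; r4: 0→r1, 1→r3; r5: 0→r1, 1→r6; r6: 0→r3, 1→r5.
Exploring the product automaton P × Q from the start pair (r0, p6), following both machines on each input symbol, reaches 7 state pairs: (r0, p6), (r1, p5), (r2, p0), (r3, p1), (r4, p3), (r5, p2), (r6, p4).
P accepts in {r1, r4} and Q accepts in {p3, p5}. In every reachable pair the two components are either both accepting — (r1, p5), (r4, p3) — or both non-accepting, so no string is accepted by exactly one of the machines: L(P) \ L(Q) and L(Q) \ L(P) are both empty.
Hence every string is accepted by P iff it is accepted by Q, and the two languages coincide.

Yes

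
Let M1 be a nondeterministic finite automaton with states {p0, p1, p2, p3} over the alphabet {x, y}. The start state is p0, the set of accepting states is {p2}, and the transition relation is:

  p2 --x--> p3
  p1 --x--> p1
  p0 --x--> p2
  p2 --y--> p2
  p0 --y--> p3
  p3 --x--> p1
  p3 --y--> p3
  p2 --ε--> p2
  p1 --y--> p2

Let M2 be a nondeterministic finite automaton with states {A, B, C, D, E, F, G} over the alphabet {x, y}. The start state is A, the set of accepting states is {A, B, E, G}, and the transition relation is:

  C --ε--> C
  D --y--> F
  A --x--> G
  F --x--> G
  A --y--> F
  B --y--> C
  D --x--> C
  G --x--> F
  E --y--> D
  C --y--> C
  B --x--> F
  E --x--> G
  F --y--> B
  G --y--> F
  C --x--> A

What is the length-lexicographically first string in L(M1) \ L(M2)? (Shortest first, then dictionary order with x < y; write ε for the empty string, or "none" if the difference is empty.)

xy

The string xy is accepted by M1 but not by M2.
No shorter string lies in the difference, and xy is the lexicographically first length-2 string in L(M1) \ L(M2).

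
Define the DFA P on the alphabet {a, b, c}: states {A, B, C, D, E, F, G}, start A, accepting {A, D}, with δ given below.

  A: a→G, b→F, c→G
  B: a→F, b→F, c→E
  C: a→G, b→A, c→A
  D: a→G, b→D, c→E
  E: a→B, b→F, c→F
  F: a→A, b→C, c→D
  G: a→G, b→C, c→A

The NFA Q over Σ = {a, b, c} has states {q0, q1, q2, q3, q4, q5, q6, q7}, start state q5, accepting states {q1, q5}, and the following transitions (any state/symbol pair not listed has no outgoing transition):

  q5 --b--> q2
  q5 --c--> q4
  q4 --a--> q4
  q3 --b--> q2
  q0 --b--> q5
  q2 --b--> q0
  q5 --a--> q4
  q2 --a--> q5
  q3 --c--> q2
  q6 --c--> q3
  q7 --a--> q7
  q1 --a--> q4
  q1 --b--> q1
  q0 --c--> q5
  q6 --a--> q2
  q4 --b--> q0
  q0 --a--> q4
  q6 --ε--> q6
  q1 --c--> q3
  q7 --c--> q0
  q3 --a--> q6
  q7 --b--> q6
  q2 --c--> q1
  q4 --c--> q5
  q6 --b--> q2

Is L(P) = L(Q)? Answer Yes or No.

Yes

Exploring the product automaton P × Q from the start pair (A, q5), following both machines on each input symbol, reaches 7 state pairs: (A, q5), (G, q4), (F, q2), (C, q0), (D, q1), (E, q3), (B, q6).
P accepts in {A, D} and Q accepts in {q1, q5}. In every reachable pair the two components are either both accepting — (A, q5), (D, q1) — or both non-accepting, so no string is accepted by exactly one of the machines: L(P) \ L(Q) and L(Q) \ L(P) are both empty.
Hence every string is accepted by P iff it is accepted by Q, and the two languages coincide.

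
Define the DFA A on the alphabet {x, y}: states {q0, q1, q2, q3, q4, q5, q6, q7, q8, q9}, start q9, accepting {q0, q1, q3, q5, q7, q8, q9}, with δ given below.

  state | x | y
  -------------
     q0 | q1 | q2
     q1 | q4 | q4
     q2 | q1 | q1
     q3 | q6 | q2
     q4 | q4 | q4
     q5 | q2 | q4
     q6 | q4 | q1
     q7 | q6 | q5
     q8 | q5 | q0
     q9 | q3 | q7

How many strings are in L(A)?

The useful subgraph on states {q1, q2, q3, q5, q6, q7, q9} is acyclic, so L(A) is finite; the longest accepting path visits 5 useful states, giving maximum string length 4.
Counting accepting paths from q9 by length: 1 of length 0, 2 of length 1, 1 of length 2, 4 of length 3, 2 of length 4. Total 10.

10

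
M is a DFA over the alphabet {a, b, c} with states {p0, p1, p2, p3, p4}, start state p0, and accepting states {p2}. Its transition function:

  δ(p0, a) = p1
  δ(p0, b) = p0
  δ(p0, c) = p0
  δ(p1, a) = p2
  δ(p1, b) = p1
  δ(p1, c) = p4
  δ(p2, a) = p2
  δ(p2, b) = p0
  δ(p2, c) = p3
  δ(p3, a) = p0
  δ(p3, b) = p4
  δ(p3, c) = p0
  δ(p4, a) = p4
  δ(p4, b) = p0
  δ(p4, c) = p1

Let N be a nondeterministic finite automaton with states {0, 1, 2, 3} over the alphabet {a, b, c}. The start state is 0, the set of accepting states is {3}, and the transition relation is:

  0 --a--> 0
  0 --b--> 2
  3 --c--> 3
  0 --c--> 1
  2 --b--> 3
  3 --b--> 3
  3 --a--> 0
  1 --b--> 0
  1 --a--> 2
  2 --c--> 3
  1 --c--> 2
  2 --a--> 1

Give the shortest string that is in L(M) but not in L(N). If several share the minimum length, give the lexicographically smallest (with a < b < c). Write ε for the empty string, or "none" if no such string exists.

The string aa is accepted by M but not by N.
No shorter string lies in the difference, and aa is the lexicographically first length-2 string in L(M) \ L(N).

aa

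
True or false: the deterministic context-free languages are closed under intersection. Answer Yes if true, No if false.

No

DCFLs are closed under complement (normalise the DPDA to read all of its input, then flip the verdict). If they were also closed under intersection, De Morgan would make them closed under union; but {aⁿbⁿ : n≥0} and {aⁿb²ⁿ : n≥0} are DCFLs (push the a's; pop one per b, respectively one per two b's) whose union no deterministic PDA accepts: a DPDA for it would have a single run on aⁿb²ⁿ, accepting after the prefix aⁿbⁿ and accepting again after n more b's; an ordinary PDA that simulates it on a's and b's and, at any moment when it is accepting, may switch to reading only a fresh letter c while feeding each c to the simulation as a b, would accept aⁱbʲcᵏ (k≥1) exactly when both aⁱbʲ and aⁱbʲ⁺ᵏ are in the language, i.e. its language intersected with the regular set a*b*c⁺ would be exactly {aⁿbⁿcⁿ : n≥1} — impossible, since context-free languages are closed under intersection with regular sets and {aⁿbⁿcⁿ} is not context-free.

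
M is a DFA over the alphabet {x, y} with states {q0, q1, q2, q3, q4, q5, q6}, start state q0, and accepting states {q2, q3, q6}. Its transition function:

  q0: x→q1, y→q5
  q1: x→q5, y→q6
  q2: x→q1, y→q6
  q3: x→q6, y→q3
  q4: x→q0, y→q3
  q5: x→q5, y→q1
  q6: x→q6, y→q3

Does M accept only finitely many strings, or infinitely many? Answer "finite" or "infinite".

State q1 is reachable from the start and can reach an accepting state, and it lies on the cycle q1 → q5 → q1.
Traversing that cycle any number of times yields accepted strings of unbounded length, so the language is infinite.

infinite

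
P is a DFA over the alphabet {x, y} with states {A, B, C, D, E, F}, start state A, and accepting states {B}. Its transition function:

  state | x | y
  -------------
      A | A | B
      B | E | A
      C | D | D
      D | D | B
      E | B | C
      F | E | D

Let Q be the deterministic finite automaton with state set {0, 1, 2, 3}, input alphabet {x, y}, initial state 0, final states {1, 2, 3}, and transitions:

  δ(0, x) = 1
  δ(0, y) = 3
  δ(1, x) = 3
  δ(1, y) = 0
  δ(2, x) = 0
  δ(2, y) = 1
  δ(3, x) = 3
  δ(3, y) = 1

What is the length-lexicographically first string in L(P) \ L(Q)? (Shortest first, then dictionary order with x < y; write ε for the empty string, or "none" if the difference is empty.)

The string xy is accepted by P but not by Q.
No shorter string lies in the difference, and xy is the lexicographically first length-2 string in L(P) \ L(Q).

xy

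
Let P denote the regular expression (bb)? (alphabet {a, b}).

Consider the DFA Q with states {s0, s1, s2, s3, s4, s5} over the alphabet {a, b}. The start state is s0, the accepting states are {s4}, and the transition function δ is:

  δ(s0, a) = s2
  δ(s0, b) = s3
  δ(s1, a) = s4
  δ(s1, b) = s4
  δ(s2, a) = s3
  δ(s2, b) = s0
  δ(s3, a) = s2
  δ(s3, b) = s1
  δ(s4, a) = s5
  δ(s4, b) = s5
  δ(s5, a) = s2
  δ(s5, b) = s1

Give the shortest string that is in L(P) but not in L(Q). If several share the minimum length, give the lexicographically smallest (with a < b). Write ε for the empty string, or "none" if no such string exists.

ε

The empty string ε is accepted by P but not by Q.
Since ε is the unique shortest string, it is the required witness.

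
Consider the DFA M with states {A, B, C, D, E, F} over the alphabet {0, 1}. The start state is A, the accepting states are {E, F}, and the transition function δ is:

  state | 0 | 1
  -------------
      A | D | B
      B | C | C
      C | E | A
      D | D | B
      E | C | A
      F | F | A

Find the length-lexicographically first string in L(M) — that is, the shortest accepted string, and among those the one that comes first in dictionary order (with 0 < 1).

A breadth-first search from A reaches an accepting state first via the path A → B → C → E on input 100.
No string of length < 3 is accepted (BFS exhausts all shorter strings without reaching an accepting state), and 100 is the lexicographically least accepting string of length 3.

100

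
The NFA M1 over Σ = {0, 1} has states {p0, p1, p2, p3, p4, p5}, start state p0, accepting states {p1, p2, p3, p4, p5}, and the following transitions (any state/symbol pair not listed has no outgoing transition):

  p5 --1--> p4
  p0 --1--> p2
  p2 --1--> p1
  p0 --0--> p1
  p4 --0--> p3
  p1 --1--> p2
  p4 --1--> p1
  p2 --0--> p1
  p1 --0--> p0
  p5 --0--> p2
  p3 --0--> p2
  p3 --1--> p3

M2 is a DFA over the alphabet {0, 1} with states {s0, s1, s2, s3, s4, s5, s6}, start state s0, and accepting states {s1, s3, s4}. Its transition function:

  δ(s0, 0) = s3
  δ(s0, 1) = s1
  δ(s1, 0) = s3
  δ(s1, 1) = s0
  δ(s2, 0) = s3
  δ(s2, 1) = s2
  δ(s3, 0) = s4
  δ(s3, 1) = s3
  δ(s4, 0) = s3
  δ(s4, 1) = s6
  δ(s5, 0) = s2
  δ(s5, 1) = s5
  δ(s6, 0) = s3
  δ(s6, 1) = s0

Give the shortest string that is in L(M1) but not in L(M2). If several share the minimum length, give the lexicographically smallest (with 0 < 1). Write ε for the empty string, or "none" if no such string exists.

The string 11 is accepted by M1 but not by M2.
No shorter string lies in the difference, and 11 is the lexicographically first length-2 string in L(M1) \ L(M2).

11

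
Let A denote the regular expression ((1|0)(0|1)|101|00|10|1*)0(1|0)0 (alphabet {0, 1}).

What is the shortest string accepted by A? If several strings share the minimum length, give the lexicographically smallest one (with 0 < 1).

By inspection of the expression, no string of length less than 3 matches, and 000 is the lexicographically first match of length 3.

000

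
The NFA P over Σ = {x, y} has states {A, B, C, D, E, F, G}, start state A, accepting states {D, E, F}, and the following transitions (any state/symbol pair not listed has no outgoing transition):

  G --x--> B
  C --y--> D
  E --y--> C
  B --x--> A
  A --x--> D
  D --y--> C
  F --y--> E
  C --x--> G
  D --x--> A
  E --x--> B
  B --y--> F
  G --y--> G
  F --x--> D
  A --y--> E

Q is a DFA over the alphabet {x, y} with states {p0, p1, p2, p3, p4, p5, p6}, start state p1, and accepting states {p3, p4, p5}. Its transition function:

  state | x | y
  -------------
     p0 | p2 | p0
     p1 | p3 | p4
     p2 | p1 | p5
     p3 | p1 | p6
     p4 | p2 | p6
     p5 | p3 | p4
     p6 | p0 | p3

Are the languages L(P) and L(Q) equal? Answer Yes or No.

Exploring the product automaton P × Q from the start pair (A, p1), following both machines on each input symbol, reaches 7 state pairs: (A, p1), (D, p3), (E, p4), (C, p6), (B, p2), (G, p0), (F, p5).
P accepts in {D, E, F} and Q accepts in {p3, p4, p5}. In every reachable pair the two components are either both accepting — (D, p3), (E, p4), (F, p5) — or both non-accepting, so no string is accepted by exactly one of the machines: L(P) \ L(Q) and L(Q) \ L(P) are both empty.
Hence every string is accepted by P iff it is accepted by Q, and the two languages coincide.

Yes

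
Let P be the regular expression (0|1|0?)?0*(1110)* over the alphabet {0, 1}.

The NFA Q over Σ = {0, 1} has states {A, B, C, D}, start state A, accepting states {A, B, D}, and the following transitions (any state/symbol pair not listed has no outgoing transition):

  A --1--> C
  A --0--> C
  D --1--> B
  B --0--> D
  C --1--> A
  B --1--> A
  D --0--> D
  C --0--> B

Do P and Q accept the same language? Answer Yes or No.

No

The string 0 is accepted by P but rejected by Q.
So L(P) ≠ L(Q).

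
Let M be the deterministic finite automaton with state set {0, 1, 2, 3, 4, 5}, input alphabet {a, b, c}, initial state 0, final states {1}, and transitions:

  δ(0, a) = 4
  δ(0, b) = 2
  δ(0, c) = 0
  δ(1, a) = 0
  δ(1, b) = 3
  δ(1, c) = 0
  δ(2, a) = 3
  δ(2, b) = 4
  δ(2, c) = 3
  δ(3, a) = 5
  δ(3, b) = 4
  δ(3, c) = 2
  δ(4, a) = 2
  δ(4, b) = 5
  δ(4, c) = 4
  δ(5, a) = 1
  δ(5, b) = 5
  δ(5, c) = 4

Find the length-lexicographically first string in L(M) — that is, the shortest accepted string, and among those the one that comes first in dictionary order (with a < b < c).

A breadth-first search from 0 reaches an accepting state first via the path 0 → 4 → 5 → 1 on input aba.
No string of length < 3 is accepted (BFS exhausts all shorter strings without reaching an accepting state), and aba is the lexicographically least accepting string of length 3.

aba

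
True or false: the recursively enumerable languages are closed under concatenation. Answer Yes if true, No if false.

Yes

Dovetail over all split points of the input and all step bounds t = 1, 2, …, simulating the recogniser for L₁ on the prefix and the recogniser for L₂ on the suffix for t steps; accept if for some split both accept.
So the recursively enumerable languages are closed under concatenation.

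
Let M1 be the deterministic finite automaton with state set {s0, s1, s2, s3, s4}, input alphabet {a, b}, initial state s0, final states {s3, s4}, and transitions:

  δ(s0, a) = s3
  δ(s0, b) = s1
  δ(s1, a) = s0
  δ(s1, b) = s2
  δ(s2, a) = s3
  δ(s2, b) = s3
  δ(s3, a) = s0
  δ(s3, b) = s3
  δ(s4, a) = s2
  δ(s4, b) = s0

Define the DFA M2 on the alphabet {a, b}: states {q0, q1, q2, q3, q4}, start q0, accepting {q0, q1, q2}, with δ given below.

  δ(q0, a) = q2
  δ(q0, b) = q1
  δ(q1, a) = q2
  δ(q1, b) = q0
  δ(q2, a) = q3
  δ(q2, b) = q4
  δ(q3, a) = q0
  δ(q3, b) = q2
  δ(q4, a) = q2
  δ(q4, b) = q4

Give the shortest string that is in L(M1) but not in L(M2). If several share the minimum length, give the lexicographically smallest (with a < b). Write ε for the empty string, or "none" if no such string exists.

ab

The string ab is accepted by M1 but not by M2.
No shorter string lies in the difference, and ab is the lexicographically first length-2 string in L(M1) \ L(M2).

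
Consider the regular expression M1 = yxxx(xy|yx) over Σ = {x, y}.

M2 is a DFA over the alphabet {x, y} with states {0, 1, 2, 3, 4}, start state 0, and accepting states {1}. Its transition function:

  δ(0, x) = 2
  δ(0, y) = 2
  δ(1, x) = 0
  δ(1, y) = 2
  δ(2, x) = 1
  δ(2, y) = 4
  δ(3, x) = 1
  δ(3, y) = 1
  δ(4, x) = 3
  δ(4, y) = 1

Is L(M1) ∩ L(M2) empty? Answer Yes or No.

Converting the expression M1 to a DFA (subset construction, then merging equivalent states) gives the minimal DFA with states {r0, r1, r2, r3, r4, r5, r6, r7, r8}, start state r0, accepting states {r8} and transitions r0: x→r1, y→r2; r1: x→r1, y→r1; r2: x→r3, y→r1; r3: x→r4, y→r1; r4: x→r5, y→r1; r5: x→r6, y→r7; r6: x→r1, y→r8; r7: x→r8, y→r1; r8: x→r1, y→r1.
Exploring the product automaton M1 × M2 from the start pair (r0, 0), following both machines on each input symbol, reaches 14 state pairs: (r0, 0), (r1, 2), (r2, 2), (r1, 1), (r1, 4), (r3, 1), (r1, 0), (r1, 3), (r4, 0), (r5, 2), (r6, 1), (r7, 4), (r8, 2), (r8, 3).
M1 accepts in {r8} and M2 accepts in {1}; no reachable pair has both components accepting, so no string drives both machines to acceptance simultaneously and L(M1) ∩ L(M2) = ∅.
So no string is accepted by both, and the intersection is empty.

Yes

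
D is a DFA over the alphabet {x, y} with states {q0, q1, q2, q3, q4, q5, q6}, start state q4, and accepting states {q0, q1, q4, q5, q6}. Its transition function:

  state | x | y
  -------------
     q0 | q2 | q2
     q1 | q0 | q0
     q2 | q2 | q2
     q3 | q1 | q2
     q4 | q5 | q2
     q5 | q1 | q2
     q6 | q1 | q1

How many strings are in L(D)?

The useful subgraph on states {q0, q1, q4, q5} is acyclic, so L(D) is finite; the longest accepting path visits 4 useful states, giving maximum string length 3.
Counting accepting paths from q4 by length: 1 of length 0, 1 of length 1, 1 of length 2, 2 of length 3. Total 5.

5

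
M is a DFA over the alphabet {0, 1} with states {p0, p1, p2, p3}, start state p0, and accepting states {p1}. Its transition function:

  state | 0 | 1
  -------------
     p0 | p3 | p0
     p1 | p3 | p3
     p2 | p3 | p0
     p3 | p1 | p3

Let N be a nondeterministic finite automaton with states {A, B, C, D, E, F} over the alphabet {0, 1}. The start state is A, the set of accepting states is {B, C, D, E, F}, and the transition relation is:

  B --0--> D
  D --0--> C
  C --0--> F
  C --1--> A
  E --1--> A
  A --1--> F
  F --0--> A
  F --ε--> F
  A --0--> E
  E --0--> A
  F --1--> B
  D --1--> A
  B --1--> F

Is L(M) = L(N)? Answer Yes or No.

No

The string 00 is accepted by M but rejected by N.
So L(M) ≠ L(N).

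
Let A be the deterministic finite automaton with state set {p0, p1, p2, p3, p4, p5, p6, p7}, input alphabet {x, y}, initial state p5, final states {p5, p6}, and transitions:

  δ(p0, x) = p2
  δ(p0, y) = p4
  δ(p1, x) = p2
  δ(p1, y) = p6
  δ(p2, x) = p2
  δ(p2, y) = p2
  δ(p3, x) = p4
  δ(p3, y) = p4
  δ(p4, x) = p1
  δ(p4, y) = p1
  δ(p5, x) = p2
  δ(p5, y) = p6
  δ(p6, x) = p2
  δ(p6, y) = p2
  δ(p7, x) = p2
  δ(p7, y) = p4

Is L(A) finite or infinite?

finite

The useful states (reachable from p5 and able to reach an accepting state) are {p5, p6}.
Restricted to these states the transition graph has no cycle, so every accepting path has bounded length and L is finite.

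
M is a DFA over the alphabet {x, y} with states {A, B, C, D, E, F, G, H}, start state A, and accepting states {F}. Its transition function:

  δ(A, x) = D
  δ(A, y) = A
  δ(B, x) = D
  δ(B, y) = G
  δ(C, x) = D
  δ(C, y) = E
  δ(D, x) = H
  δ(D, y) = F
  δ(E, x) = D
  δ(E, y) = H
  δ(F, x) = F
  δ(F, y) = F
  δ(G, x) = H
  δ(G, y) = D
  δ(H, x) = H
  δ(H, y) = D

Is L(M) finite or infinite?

State A is reachable from the start and can reach an accepting state, and it lies on the cycle A → A.
Traversing that cycle any number of times yields accepted strings of unbounded length, so the language is infinite.

infinite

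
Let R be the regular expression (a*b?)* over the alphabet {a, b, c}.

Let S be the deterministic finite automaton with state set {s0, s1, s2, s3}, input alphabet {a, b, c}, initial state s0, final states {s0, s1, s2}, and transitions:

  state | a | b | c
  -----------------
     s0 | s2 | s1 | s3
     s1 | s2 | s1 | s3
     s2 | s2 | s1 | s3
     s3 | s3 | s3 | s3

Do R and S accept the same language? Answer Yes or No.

Converting the expression R to a DFA (subset construction, then merging equivalent states) gives the minimal DFA with states {r0, r1}, start state r0, accepting states {r0} and transitions r0: a→r0, b→r0, c→r1; r1: a→r1, b→r1, c→r1.
Exploring the product automaton R × S from the start pair (r0, s0), following both machines on each input symbol, reaches 4 state pairs: (r0, s0), (r0, s2), (r0, s1), (r1, s3).
R accepts in {r0} and S accepts in {s0, s1, s2}. In every reachable pair the two components are either both accepting — (r0, s0), (r0, s2), (r0, s1) — or both non-accepting, so no string is accepted by exactly one of the machines: L(R) \ L(S) and L(S) \ L(R) are both empty.
Hence every string is accepted by R iff it is accepted by S, and the two languages coincide.

Yes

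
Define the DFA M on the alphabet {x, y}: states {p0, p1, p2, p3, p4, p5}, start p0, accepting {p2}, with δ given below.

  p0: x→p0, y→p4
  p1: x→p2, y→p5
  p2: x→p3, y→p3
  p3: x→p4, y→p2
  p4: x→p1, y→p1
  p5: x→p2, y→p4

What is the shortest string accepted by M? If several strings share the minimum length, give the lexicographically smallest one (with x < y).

yxx

A breadth-first search from p0 reaches an accepting state first via the path p0 → p4 → p1 → p2 on input yxx.
No string of length < 3 is accepted (BFS exhausts all shorter strings without reaching an accepting state), and yxx is the lexicographically least accepting string of length 3.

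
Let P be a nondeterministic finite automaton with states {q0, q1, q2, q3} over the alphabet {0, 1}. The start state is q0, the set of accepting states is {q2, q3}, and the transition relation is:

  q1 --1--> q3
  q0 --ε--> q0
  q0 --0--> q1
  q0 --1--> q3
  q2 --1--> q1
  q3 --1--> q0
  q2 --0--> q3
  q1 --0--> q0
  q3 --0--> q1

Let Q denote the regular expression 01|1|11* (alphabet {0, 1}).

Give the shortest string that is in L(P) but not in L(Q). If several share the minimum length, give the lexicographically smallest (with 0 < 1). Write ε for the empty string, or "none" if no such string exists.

The string 001 is accepted by P but not by Q.
No shorter string lies in the difference, and 001 is the lexicographically first length-3 string in L(P) \ L(Q).

001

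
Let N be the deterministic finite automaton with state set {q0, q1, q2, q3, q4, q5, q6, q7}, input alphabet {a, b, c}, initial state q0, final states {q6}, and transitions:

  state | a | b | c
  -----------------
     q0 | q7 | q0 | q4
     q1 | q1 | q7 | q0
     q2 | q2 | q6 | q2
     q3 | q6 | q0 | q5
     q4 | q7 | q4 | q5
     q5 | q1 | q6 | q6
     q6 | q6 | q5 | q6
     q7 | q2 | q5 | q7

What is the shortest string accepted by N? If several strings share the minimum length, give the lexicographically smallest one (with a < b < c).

aab

A breadth-first search from q0 reaches an accepting state first via the path q0 → q7 → q2 → q6 on input aab.
No string of length < 3 is accepted (BFS exhausts all shorter strings without reaching an accepting state), and aab is the lexicographically least accepting string of length 3.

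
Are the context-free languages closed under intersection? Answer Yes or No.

No

{aⁿbⁿcᵐ : m,n≥0} and {aᵐbⁿcⁿ : m,n≥0} are both context-free, but their intersection {aⁿbⁿcⁿ : n≥0} is not (pumping lemma).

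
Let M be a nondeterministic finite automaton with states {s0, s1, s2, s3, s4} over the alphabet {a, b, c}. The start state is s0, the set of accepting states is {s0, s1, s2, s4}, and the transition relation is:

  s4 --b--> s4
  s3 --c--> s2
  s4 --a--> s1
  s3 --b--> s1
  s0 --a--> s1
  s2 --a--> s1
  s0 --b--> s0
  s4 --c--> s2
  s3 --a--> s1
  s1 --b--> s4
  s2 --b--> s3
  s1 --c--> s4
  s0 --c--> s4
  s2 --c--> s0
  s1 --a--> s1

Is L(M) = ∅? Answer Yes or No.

No

The empty string ε is accepted: the run s0 ends in the accepting state s0.
Since at least one string is accepted, L(M) is not empty.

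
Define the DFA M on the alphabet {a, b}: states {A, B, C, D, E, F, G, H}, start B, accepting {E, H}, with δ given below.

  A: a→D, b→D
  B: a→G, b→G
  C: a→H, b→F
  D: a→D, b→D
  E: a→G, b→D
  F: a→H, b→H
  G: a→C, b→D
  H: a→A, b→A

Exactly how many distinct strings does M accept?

6

The useful subgraph on states {B, C, F, G, H} is acyclic, so L(M) is finite; the longest accepting path visits 5 useful states, giving maximum string length 4.
Counting accepting paths from B by length: 2 of length 3, 4 of length 4. Total 6.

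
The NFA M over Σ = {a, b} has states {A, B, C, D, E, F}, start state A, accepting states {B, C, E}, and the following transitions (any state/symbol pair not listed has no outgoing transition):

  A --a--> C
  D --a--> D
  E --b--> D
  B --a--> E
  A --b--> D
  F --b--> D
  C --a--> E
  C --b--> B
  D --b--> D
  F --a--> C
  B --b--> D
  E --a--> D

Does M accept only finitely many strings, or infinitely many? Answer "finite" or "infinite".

The useful states (reachable from A and able to reach an accepting state) are {A, B, C, E}.
Restricted to these states the transition graph has no cycle, so every accepting path has bounded length and L is finite.

finite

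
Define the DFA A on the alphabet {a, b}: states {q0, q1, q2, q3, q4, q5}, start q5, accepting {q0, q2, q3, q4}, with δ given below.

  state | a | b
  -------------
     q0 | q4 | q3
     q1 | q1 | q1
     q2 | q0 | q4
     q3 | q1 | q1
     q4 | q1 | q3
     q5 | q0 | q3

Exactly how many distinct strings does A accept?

The useful subgraph on states {q0, q3, q4, q5} is acyclic, so L(A) is finite; the longest accepting path visits 4 useful states, giving maximum string length 3.
Counting accepting paths from q5 by length: 2 of length 1, 2 of length 2, 1 of length 3. Total 5.

5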